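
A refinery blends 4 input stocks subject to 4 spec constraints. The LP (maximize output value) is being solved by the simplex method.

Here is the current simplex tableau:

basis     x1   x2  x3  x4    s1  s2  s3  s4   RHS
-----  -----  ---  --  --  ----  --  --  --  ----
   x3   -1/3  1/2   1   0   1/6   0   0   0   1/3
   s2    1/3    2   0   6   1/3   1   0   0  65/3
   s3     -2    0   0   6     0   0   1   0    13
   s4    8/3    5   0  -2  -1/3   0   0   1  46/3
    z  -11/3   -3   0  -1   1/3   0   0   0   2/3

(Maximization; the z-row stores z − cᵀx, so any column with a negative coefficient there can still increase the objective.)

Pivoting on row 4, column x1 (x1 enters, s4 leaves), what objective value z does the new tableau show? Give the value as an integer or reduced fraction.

Minimum ratio for x1: (46/3)/(8/3) = 23/4.
z changes by −(z-row coeff of x1)·ratio = −(-11/3)·(23/4) = 253/12.
New z = 2/3 + (253/12) = 87/4.

87/4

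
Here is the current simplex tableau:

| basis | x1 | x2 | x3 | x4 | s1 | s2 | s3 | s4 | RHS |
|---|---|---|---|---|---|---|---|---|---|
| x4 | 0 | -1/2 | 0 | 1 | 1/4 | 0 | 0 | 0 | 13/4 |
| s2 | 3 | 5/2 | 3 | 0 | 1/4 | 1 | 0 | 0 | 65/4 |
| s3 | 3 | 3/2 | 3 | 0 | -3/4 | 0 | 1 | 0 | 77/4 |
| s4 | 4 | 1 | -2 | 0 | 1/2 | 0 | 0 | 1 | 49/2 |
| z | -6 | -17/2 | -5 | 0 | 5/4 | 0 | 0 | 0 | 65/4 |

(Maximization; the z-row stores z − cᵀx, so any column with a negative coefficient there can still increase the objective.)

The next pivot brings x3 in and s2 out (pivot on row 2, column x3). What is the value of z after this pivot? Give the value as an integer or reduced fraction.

130/3

Minimum ratio for x3: (65/4)/3 = 65/12.
z changes by −(z-row coeff of x3)·ratio = −(-5)·(65/12) = 325/12.
New z = 65/4 + (325/12) = 130/3.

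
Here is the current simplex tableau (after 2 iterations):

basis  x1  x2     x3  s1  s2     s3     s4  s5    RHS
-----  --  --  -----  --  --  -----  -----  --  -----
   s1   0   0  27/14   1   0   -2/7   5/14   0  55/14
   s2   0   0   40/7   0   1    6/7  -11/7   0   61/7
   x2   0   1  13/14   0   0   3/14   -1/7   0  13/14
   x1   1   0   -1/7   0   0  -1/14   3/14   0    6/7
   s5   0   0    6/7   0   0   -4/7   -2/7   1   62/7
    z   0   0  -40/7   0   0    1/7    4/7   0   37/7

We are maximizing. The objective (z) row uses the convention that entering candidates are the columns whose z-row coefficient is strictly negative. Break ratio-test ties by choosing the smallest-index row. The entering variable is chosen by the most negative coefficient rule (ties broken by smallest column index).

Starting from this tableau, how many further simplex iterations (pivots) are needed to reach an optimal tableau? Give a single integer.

pivot: x3 in, x2 out → z = 11
pivot: s4 in, s1 out → z = 203/17
No improving column remains; optimal.

2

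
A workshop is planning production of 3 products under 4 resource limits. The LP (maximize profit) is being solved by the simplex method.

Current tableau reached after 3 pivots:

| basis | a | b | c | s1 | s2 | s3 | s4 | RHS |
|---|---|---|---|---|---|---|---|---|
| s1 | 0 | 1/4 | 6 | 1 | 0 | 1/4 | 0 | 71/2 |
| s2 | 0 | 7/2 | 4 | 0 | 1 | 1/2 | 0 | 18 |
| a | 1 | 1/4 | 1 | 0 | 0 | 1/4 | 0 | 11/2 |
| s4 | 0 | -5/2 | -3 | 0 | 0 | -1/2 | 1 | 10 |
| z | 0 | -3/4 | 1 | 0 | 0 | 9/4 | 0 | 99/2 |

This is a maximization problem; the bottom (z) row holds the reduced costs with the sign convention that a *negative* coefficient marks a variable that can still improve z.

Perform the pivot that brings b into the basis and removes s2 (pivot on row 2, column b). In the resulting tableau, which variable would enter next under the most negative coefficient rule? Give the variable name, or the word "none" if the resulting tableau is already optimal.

none

Pivot element 7/2. New z-row = old z-row − (-3/4)·(row 2/(7/2)).
Updated z-row coefficients: a: 0, b: 0, c: 13/7, s1: 0, s2: 3/14, s3: 33/14, s4: 0.
No coefficient is strictly negative; the tableau after this pivot is optimal.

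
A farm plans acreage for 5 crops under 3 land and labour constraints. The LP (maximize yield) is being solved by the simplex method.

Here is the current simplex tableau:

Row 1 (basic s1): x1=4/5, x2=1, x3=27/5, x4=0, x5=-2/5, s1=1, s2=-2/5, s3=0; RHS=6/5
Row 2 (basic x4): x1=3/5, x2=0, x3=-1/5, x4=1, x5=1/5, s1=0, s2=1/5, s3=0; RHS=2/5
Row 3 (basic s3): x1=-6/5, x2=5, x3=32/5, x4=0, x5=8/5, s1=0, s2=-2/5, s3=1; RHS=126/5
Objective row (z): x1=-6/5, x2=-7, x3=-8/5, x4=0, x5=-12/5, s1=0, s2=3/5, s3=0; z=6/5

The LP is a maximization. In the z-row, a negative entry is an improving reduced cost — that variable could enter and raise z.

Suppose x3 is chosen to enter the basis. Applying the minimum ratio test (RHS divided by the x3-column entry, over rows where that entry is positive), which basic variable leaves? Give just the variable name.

s1

Ratios: row 1 (s1): (6/5)/(27/5) = 2/9; row 2 (x4): entry -1/5 ≤ 0, skip; row 3 (s3): (126/5)/(32/5) = 63/16.
Minimum ratio 2/9 is in the s1 row, so s1 leaves.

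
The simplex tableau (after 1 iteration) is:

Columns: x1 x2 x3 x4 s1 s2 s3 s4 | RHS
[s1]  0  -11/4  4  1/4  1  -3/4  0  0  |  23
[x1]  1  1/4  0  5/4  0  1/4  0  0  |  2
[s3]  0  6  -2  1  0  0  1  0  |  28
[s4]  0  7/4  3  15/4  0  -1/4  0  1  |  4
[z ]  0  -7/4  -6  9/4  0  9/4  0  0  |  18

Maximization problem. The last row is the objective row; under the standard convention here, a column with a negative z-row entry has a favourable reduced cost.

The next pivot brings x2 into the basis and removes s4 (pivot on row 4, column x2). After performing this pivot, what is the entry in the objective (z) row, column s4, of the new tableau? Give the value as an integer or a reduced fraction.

Pivot element is row 4, column x2: 7/4.
Normalize row 4: new (row 4, s4) = 1/(7/4) = 4/7.
z-row ← z-row − (-7/4)·(new row 4): 0 − (-7/4)·(4/7) = 1.

1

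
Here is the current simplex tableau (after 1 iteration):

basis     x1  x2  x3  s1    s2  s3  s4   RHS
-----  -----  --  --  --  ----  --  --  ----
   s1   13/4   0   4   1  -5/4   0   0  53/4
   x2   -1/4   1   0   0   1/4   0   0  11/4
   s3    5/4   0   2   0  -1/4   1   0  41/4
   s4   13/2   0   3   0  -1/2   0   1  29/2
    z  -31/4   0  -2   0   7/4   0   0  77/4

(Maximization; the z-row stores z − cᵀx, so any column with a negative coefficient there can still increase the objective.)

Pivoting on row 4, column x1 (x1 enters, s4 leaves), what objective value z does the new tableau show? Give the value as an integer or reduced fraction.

Minimum ratio for x1: (29/2)/(13/2) = 29/13.
z changes by −(z-row coeff of x1)·ratio = −(-31/4)·(29/13) = 899/52.
New z = 77/4 + (899/52) = 475/13.

475/13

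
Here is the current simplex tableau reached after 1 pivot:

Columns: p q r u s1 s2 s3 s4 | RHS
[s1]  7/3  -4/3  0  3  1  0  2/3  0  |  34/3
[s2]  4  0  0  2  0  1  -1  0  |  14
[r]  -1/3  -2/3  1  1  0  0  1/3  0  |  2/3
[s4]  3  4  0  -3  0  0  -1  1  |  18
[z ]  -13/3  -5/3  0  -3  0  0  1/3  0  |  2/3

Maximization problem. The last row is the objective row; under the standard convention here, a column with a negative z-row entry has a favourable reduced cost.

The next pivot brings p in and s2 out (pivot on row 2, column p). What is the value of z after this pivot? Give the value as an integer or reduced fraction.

95/6

Minimum ratio for p: 14/4 = 7/2.
z changes by −(z-row coeff of p)·ratio = −(-13/3)·(7/2) = 91/6.
New z = 2/3 + (91/6) = 95/6.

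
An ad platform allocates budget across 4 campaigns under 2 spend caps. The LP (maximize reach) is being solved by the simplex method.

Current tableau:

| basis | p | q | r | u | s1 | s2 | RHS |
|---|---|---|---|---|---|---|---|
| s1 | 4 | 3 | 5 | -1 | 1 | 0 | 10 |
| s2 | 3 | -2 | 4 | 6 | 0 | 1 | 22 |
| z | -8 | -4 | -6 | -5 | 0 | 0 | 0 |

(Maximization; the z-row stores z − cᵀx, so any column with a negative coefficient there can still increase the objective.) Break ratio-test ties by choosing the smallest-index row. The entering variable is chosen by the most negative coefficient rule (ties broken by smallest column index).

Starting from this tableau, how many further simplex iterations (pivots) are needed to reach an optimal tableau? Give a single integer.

pivot: p in, s1 out → z = 20
pivot: u in, s2 out → z = 946/27
pivot: q in, p out → z = 379/8
No improving column remains; optimal.

3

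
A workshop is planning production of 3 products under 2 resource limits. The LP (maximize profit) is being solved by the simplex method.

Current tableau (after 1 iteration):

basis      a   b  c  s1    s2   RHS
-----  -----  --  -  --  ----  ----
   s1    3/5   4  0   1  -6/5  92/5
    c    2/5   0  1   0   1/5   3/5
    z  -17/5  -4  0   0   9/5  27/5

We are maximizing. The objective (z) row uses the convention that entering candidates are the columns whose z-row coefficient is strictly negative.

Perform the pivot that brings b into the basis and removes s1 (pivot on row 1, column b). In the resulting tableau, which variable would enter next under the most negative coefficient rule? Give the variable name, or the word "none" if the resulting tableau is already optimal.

Pivot element 4. New z-row = old z-row − (-4)·(row 1/4).
Updated z-row coefficients: a: -14/5, b: 0, c: 0, s1: 1, s2: 3/5.
The most negative is -14/5 in column a, so a would enter next.

a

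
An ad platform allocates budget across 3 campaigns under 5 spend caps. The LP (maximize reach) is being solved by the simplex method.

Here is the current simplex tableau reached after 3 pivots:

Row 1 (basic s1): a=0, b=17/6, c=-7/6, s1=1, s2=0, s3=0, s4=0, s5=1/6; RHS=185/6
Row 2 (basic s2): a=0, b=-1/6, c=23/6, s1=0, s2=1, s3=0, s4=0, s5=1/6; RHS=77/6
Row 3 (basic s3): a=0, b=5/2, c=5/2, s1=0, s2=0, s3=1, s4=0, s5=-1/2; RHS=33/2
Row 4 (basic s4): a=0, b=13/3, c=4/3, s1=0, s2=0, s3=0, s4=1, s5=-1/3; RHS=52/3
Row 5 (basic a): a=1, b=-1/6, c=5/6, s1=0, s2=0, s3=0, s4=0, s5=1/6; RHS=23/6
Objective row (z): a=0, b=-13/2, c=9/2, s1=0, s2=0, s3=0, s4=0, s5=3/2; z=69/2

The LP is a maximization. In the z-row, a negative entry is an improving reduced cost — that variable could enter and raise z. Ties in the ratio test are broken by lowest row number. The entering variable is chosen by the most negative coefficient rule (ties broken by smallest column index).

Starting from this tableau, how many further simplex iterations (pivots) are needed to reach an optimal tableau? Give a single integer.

pivot: b in, s4 out → z = 121/2
No improving column remains; optimal.

1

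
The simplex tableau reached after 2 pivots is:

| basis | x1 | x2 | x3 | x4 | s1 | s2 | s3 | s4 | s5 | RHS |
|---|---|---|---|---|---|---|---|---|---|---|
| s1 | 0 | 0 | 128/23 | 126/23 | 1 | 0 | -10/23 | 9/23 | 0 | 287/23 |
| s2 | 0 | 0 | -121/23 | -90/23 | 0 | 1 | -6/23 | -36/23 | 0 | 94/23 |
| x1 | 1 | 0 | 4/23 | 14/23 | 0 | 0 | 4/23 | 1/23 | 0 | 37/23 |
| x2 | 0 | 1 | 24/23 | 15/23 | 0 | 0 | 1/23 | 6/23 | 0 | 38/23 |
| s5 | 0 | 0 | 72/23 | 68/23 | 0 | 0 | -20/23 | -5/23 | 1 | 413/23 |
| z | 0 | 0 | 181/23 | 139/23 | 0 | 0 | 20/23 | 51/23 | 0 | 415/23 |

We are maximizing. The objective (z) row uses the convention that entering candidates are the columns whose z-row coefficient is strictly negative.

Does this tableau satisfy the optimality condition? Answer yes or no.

No objective-row coefficient is strictly negative, so no entering variable exists; the tableau is optimal.

yes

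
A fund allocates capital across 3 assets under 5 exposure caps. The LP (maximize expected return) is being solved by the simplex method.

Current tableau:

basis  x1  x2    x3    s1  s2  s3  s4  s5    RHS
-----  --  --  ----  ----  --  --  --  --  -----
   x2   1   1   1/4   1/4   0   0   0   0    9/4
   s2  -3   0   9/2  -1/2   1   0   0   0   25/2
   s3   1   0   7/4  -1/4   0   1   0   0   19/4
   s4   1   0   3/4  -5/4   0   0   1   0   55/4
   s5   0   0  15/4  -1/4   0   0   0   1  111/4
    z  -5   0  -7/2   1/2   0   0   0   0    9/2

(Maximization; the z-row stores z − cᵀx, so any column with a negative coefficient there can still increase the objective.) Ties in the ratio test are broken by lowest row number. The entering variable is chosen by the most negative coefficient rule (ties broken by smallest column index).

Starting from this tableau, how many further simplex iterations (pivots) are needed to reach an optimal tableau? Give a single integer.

pivot: x1 in, x2 out → z = 63/4
pivot: x3 in, s3 out → z = 39/2
No improving column remains; optimal.

2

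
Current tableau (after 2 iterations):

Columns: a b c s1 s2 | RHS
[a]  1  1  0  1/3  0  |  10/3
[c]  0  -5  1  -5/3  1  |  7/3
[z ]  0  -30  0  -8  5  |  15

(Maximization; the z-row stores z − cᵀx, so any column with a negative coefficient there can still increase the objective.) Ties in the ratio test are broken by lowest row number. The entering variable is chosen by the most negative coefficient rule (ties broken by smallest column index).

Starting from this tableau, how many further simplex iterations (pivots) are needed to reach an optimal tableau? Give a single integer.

1

pivot: b in, a out → z = 115
No improving column remains; optimal.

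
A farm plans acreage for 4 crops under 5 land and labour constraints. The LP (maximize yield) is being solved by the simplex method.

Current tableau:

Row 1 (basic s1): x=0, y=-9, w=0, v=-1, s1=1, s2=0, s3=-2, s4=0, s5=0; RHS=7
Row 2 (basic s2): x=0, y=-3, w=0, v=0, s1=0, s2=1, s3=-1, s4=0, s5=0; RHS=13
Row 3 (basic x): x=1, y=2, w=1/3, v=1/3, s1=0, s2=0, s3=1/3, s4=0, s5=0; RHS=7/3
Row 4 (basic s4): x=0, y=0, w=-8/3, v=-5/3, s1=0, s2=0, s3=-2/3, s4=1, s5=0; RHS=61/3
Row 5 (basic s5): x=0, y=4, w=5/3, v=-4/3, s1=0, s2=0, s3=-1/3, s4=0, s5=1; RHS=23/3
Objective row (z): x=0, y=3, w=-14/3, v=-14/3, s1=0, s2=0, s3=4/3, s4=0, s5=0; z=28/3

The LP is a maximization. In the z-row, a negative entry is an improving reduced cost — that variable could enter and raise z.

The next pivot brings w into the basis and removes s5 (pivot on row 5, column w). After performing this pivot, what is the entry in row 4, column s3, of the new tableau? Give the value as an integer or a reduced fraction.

-6/5

Pivot element is row 5, column w: 5/3.
Normalize row 5: new (row 5, s3) = (-1/3)/(5/3) = -1/5.
row 4 ← row 4 − (-8/3)·(new row 5): -2/3 − (-8/3)·(-1/5) = -6/5.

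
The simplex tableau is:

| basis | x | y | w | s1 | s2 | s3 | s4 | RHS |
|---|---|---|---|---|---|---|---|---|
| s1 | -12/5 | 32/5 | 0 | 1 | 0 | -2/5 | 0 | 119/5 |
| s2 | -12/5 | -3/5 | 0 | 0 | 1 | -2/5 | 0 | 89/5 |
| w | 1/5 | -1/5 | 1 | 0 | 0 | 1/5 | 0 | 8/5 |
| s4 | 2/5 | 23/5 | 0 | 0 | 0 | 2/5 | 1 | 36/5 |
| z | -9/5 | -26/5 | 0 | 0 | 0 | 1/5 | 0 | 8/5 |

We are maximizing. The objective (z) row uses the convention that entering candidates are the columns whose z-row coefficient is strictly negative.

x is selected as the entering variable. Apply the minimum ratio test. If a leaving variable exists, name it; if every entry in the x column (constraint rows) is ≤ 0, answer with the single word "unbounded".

Ratios: row 1 (s1): entry -12/5 ≤ 0, skip; row 2 (s2): entry -12/5 ≤ 0, skip; row 3 (w): (8/5)/(1/5) = 8; row 4 (s4): (36/5)/(2/5) = 18.
Minimum ratio is in the w row, so w leaves.

w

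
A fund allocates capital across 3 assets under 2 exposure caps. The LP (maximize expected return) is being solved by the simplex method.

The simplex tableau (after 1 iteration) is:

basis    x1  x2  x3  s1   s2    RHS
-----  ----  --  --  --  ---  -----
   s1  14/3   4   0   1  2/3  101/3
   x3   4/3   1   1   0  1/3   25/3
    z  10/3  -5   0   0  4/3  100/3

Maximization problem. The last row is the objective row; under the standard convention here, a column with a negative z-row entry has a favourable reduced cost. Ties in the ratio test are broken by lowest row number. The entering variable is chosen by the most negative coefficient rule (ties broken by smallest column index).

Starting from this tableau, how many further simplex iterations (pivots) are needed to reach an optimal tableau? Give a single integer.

1

pivot: x2 in, x3 out → z = 75
No improving column remains; optimal.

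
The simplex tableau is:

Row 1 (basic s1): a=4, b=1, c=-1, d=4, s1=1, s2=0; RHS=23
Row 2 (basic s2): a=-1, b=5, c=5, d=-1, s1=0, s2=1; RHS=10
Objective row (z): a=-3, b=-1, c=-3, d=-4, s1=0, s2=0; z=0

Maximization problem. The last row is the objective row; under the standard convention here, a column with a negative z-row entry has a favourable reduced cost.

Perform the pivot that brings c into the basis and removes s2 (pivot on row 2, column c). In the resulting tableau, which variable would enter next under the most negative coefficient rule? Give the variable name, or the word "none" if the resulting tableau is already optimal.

Pivot element 5. New z-row = old z-row − (-3)·(row 2/5).
Updated z-row coefficients: a: -18/5, b: 2, c: 0, d: -23/5, s1: 0, s2: 3/5.
The most negative is -23/5 in column d, so d would enter next.

d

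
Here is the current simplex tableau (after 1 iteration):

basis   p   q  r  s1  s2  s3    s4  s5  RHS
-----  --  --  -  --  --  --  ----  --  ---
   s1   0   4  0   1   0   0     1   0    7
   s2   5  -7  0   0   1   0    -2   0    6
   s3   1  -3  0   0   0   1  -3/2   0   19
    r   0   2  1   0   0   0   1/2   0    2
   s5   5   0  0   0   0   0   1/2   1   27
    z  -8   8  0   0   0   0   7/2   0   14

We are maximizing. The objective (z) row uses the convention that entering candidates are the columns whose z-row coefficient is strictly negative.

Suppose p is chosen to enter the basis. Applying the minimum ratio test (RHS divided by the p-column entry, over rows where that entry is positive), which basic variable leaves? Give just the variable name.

s2

Ratios: row 1 (s1): entry 0 ≤ 0, skip; row 2 (s2): 6/5 = 6/5; row 3 (s3): 19/1 = 19; row 4 (r): entry 0 ≤ 0, skip; row 5 (s5): 27/5 = 27/5.
Minimum ratio 6/5 is in the s2 row, so s2 leaves.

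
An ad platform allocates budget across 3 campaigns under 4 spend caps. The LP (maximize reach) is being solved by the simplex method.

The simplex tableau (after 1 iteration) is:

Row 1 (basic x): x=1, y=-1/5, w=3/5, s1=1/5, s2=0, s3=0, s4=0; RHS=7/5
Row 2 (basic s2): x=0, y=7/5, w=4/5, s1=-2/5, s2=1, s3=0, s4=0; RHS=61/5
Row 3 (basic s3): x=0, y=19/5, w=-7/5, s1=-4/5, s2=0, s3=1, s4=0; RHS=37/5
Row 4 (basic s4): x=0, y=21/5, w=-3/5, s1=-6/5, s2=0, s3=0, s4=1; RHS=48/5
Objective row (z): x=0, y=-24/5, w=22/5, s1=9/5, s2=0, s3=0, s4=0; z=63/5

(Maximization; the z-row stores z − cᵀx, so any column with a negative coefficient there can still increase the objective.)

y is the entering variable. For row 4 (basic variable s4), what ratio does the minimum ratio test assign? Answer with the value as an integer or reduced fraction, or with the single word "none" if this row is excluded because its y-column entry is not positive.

16/7

Ratio = RHS / (y entry) = (48/5) / (21/5) = 16/7.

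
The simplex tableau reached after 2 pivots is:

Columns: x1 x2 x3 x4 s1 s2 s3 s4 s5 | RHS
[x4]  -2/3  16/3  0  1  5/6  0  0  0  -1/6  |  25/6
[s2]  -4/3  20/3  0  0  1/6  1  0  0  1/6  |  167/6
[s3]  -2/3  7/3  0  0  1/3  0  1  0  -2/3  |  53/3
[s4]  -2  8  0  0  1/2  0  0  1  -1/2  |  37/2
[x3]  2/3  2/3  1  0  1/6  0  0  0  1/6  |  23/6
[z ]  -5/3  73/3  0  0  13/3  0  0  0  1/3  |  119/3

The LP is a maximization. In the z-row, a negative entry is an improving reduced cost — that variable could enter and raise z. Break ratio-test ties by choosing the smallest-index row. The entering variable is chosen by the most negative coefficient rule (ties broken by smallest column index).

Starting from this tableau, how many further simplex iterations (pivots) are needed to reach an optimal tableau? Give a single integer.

1

pivot: x1 in, x3 out → z = 197/4
No improving column remains; optimal.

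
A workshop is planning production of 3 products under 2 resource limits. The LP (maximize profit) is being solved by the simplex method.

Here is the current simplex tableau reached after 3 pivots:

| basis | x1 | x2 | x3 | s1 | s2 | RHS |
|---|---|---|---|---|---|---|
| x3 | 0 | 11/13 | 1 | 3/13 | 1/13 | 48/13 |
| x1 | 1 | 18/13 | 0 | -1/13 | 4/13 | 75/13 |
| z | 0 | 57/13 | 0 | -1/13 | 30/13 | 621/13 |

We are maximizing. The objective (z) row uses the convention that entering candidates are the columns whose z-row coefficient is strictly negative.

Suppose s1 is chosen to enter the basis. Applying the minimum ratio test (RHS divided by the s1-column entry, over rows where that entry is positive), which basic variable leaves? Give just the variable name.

Ratios: row 1 (x3): (48/13)/(3/13) = 16; row 2 (x1): entry -1/13 ≤ 0, skip.
Minimum ratio 16 is in the x3 row, so x3 leaves.

x3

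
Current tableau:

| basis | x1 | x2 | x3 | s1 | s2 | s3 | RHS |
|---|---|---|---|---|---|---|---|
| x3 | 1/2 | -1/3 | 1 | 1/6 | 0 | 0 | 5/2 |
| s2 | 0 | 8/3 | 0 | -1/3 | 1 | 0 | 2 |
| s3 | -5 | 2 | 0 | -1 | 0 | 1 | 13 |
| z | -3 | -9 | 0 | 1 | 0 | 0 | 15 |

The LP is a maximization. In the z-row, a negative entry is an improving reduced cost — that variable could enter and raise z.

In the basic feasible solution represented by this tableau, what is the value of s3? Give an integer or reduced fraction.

s3 is basic (row 3); its value is the RHS of that row: 13.

13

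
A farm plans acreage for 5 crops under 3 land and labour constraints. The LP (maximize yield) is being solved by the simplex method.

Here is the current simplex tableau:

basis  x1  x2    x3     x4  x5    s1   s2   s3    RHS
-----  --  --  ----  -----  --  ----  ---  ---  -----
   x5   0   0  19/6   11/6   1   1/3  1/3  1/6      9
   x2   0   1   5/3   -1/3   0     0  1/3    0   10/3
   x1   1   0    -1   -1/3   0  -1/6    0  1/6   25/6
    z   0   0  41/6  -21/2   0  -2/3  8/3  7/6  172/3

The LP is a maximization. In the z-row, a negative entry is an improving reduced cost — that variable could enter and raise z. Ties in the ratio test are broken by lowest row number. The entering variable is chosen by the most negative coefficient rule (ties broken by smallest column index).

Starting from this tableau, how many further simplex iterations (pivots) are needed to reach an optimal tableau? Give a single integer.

pivot: x4 in, x5 out → z = 3593/33
No improving column remains; optimal.

1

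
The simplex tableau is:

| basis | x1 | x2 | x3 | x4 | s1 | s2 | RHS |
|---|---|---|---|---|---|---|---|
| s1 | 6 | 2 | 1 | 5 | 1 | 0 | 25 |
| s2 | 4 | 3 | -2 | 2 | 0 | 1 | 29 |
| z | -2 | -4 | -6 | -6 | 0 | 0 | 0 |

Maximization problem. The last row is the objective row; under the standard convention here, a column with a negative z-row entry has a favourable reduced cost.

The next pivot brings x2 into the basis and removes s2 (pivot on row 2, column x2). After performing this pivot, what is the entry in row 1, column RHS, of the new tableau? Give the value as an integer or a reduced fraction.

17/3

Pivot element is row 2, column x2: 3.
Normalize row 2: new (row 2, RHS) = 29/3 = 29/3.
row 1 ← row 1 − 2·(new row 2): 25 − 2·(29/3) = 17/3.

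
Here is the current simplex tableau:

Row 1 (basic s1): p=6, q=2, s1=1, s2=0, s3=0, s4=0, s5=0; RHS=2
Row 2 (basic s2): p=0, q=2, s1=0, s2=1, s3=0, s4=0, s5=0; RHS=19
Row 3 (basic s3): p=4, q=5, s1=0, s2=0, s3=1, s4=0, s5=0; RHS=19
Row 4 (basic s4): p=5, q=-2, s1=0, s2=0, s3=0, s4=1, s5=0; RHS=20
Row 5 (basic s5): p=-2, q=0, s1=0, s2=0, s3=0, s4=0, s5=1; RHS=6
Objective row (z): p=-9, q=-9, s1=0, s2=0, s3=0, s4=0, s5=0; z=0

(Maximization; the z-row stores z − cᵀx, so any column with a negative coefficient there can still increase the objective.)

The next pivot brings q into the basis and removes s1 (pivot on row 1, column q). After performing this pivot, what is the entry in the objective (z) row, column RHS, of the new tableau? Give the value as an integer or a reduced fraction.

9

Pivot element is row 1, column q: 2.
Normalize row 1: new (row 1, RHS) = 2/2 = 1.
z-row ← z-row − (-9)·(new row 1): 0 − (-9)·1 = 9.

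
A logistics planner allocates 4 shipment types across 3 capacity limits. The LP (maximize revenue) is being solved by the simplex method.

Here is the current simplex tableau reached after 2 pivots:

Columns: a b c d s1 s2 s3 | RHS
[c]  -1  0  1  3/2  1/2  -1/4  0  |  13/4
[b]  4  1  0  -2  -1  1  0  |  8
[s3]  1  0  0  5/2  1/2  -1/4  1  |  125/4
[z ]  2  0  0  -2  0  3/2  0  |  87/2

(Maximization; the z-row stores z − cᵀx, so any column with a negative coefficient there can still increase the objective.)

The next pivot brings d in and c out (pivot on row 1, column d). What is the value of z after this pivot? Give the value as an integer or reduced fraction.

Minimum ratio for d: (13/4)/(3/2) = 13/6.
z changes by −(z-row coeff of d)·ratio = −(-2)·(13/6) = 13/3.
New z = 87/2 + (13/3) = 287/6.

287/6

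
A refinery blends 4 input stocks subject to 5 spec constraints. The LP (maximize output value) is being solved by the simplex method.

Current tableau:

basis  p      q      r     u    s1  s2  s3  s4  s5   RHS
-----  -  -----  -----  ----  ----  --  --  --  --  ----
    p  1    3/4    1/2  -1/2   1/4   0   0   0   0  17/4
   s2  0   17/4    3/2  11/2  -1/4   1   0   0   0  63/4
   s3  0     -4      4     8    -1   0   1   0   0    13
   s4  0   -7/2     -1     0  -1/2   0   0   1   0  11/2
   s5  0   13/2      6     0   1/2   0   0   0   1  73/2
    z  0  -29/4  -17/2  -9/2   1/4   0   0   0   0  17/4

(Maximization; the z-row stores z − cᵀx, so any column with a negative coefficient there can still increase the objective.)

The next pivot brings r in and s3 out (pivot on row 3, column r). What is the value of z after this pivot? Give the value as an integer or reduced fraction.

Minimum ratio for r: 13/4 = 13/4.
z changes by −(z-row coeff of r)·ratio = −(-17/2)·(13/4) = 221/8.
New z = 17/4 + (221/8) = 255/8.

255/8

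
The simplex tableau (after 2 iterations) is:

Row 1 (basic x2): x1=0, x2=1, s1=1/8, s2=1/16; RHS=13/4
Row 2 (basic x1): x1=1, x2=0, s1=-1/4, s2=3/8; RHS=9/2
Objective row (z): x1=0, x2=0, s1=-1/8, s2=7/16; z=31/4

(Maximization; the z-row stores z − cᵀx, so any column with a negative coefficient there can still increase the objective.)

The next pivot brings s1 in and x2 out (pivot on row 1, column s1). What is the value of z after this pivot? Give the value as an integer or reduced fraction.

Minimum ratio for s1: (13/4)/(1/8) = 26.
z changes by −(z-row coeff of s1)·ratio = −(-1/8)·26 = 13/4.
New z = 31/4 + (13/4) = 11.

11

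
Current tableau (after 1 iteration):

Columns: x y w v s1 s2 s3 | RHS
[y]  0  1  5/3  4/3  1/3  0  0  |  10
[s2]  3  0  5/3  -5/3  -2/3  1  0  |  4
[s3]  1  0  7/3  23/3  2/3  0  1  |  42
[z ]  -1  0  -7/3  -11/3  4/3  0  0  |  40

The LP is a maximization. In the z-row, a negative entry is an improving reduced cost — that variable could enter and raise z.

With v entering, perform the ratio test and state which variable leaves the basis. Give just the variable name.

s3

Ratios: row 1 (y): 10/(4/3) = 15/2; row 2 (s2): entry -5/3 ≤ 0, skip; row 3 (s3): 42/(23/3) = 126/23.
Minimum ratio 126/23 is in the s3 row, so s3 leaves.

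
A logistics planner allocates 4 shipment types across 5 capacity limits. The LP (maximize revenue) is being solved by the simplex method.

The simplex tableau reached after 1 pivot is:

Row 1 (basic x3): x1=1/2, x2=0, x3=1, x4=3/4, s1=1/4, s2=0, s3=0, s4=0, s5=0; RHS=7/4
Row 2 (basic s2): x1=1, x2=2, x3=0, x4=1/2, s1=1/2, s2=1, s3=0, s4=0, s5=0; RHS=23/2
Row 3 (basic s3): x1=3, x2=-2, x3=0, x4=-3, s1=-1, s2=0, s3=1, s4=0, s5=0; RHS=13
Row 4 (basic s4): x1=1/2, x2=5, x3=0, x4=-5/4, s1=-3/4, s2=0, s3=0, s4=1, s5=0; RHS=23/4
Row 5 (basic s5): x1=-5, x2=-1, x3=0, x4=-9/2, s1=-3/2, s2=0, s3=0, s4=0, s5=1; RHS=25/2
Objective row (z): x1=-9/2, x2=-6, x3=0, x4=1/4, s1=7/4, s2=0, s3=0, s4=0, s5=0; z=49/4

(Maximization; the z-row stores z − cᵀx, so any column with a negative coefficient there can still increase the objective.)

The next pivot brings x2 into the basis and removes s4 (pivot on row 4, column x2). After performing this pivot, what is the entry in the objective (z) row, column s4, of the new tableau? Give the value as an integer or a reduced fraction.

Pivot element is row 4, column x2: 5.
Normalize row 4: new (row 4, s4) = 1/5 = 1/5.
z-row ← z-row − (-6)·(new row 4): 0 − (-6)·(1/5) = 6/5.

6/5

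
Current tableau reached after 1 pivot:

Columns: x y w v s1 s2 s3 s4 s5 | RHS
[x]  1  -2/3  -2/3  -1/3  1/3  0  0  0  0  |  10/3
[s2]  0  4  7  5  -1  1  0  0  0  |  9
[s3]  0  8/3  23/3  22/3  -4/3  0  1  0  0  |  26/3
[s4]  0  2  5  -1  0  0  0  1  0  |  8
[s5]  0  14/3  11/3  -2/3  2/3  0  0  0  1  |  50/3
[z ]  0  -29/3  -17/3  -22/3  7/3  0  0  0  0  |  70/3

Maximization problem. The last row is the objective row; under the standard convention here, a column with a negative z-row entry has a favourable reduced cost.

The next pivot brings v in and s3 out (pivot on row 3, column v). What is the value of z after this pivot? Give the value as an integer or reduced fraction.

Minimum ratio for v: (26/3)/(22/3) = 13/11.
z changes by −(z-row coeff of v)·ratio = −(-22/3)·(13/11) = 26/3.
New z = 70/3 + (26/3) = 32.

32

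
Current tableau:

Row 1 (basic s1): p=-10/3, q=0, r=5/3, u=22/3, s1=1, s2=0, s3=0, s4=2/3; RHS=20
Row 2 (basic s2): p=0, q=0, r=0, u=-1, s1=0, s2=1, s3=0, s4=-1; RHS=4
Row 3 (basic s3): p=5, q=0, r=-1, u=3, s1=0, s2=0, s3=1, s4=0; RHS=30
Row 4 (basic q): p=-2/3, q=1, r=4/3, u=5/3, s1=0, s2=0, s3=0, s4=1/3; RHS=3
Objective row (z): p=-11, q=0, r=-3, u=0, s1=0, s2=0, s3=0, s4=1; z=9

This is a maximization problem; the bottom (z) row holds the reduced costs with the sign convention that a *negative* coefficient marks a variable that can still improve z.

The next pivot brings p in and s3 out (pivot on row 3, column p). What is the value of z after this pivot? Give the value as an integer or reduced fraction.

Minimum ratio for p: 30/5 = 6.
z changes by −(z-row coeff of p)·ratio = −(-11)·6 = 66.
New z = 9 + 66 = 75.

75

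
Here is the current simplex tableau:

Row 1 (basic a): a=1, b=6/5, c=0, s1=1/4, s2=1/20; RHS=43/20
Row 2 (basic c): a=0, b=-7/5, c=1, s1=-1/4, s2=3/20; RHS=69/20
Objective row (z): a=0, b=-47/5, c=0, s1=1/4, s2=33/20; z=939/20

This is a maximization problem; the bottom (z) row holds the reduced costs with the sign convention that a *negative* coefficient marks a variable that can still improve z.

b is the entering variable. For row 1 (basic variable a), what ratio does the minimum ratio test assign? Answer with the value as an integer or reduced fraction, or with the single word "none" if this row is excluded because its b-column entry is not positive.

Ratio = RHS / (b entry) = (43/20) / (6/5) = 43/24.

43/24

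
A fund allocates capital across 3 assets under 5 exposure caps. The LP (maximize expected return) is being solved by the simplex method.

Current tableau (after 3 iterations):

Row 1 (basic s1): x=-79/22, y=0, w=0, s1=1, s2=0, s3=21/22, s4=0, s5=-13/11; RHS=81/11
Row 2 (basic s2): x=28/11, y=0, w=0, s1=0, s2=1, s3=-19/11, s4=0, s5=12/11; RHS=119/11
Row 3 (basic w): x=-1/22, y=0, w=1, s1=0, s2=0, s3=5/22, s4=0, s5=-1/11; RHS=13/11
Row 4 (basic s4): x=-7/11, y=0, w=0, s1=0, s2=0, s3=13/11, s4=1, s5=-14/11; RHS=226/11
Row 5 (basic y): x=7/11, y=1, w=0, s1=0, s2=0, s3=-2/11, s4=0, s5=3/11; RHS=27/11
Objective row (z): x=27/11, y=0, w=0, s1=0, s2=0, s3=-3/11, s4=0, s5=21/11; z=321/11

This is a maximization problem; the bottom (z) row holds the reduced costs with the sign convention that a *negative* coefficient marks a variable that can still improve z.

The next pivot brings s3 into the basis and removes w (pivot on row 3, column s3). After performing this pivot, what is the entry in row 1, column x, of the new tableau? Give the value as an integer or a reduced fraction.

Pivot element is row 3, column s3: 5/22.
Normalize row 3: new (row 3, x) = (-1/22)/(5/22) = -1/5.
row 1 ← row 1 − (21/22)·(new row 3): -79/22 − (21/22)·(-1/5) = -17/5.

-17/5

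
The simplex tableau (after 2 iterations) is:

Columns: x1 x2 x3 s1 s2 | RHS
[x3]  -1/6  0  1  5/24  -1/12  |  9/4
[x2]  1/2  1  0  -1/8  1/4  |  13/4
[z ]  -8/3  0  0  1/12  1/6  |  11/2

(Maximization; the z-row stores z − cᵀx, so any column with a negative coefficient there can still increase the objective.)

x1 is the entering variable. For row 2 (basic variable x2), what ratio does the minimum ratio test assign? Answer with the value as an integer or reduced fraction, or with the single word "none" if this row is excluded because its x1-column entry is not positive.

Ratio = RHS / (x1 entry) = (13/4) / (1/2) = 13/2.

13/2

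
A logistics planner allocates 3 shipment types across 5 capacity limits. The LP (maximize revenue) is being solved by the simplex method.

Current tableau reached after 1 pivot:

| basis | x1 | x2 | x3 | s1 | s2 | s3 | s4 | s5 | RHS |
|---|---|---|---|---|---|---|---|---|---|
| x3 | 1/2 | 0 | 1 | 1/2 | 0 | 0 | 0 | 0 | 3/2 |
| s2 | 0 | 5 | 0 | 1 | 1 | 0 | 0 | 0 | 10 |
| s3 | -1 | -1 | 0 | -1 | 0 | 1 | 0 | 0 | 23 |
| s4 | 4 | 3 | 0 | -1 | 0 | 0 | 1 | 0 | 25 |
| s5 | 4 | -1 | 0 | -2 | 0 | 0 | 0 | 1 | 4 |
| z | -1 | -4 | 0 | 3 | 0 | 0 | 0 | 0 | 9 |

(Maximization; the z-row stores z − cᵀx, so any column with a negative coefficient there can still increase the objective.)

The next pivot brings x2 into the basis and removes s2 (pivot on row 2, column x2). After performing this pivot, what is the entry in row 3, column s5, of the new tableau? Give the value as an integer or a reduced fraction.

Pivot element is row 2, column x2: 5.
Normalize row 2: new (row 2, s5) = 0/5 = 0.
row 3 ← row 3 − (-1)·(new row 2): 0 − (-1)·0 = 0.

0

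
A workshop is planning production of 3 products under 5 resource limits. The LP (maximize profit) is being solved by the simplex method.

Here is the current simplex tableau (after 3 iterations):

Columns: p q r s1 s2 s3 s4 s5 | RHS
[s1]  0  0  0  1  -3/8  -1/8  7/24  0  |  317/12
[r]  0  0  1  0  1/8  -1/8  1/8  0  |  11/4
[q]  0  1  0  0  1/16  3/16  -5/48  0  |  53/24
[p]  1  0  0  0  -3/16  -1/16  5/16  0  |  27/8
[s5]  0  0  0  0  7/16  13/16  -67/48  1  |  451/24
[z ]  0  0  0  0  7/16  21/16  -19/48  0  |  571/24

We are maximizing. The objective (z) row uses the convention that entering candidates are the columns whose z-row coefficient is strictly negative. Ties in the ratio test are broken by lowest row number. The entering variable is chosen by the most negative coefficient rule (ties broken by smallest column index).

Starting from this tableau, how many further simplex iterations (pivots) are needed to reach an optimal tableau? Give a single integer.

1

pivot: s4 in, p out → z = 421/15
No improving column remains; optimal.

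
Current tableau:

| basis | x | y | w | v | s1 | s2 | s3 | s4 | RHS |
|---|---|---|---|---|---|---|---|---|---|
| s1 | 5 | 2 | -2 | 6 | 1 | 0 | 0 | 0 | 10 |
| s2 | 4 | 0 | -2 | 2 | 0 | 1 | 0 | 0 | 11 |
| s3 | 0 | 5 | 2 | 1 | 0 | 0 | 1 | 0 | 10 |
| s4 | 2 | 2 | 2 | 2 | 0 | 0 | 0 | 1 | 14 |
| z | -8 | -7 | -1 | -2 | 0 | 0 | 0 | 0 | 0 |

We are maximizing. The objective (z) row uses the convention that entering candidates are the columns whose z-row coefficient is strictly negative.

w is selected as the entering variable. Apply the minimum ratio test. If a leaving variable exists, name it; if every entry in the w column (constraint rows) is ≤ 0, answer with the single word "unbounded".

Ratios: row 1 (s1): entry -2 ≤ 0, skip; row 2 (s2): entry -2 ≤ 0, skip; row 3 (s3): 10/2 = 5; row 4 (s4): 14/2 = 7.
Minimum ratio is in the s3 row, so s3 leaves.

s3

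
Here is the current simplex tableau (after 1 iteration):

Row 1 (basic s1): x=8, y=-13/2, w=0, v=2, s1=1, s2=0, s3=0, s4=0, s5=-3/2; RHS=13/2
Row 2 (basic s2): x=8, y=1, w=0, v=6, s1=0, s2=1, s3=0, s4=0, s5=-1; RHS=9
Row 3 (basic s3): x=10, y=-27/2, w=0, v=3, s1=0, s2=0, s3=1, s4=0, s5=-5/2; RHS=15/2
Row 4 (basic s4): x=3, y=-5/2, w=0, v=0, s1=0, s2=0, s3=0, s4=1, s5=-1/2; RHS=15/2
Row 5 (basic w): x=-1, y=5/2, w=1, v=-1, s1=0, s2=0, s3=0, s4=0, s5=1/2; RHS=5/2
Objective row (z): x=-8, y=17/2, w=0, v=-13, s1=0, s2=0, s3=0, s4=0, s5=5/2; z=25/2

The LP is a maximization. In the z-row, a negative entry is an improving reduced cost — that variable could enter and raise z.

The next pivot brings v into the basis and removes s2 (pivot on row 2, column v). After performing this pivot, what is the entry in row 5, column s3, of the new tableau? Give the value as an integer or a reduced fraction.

0

Pivot element is row 2, column v: 6.
Normalize row 2: new (row 2, s3) = 0/6 = 0.
row 5 ← row 5 − (-1)·(new row 2): 0 − (-1)·0 = 0.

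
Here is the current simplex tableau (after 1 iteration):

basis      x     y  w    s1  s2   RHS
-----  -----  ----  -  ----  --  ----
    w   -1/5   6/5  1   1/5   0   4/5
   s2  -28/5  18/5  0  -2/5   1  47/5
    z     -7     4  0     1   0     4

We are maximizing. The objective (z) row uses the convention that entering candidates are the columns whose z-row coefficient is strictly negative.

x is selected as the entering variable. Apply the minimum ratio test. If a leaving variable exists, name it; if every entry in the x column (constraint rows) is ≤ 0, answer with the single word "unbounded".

unbounded

x-column entries: row 1: -1/5, row 2: -28/5. All ≤ 0, so x can increase without bound; the LP is unbounded in this direction.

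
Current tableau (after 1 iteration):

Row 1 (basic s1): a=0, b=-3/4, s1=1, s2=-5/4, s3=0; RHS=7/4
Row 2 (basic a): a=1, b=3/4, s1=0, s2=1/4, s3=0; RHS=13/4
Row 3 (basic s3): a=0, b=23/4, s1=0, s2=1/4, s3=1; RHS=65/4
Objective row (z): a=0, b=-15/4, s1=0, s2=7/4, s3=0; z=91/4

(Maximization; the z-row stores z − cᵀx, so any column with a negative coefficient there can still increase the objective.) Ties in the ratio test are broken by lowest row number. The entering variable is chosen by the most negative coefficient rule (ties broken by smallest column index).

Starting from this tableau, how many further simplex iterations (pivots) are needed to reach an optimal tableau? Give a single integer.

pivot: b in, s3 out → z = 767/23
No improving column remains; optimal.

1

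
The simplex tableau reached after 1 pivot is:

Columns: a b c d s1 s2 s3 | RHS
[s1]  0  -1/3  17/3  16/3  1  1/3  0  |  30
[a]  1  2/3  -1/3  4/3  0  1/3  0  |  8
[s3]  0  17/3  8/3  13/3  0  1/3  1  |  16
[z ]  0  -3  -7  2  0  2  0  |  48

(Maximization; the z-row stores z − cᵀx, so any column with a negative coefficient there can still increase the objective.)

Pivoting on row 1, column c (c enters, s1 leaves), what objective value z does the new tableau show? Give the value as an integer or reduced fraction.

1446/17

Minimum ratio for c: 30/(17/3) = 90/17.
z changes by −(z-row coeff of c)·ratio = −(-7)·(90/17) = 630/17.
New z = 48 + (630/17) = 1446/17.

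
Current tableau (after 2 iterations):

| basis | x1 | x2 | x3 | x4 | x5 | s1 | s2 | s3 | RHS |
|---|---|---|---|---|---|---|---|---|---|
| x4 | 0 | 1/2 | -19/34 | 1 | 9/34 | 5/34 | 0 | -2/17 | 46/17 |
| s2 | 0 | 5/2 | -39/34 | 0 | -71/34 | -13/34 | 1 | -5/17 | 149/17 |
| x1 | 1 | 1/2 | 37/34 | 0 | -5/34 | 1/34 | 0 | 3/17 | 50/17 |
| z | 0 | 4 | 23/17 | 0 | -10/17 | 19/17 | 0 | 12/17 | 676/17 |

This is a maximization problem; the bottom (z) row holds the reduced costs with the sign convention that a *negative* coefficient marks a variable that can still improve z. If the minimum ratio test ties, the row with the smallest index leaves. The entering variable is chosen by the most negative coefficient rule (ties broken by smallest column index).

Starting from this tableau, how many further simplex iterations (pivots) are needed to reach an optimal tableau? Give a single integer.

1

pivot: x5 in, x4 out → z = 412/9
No improving column remains; optimal.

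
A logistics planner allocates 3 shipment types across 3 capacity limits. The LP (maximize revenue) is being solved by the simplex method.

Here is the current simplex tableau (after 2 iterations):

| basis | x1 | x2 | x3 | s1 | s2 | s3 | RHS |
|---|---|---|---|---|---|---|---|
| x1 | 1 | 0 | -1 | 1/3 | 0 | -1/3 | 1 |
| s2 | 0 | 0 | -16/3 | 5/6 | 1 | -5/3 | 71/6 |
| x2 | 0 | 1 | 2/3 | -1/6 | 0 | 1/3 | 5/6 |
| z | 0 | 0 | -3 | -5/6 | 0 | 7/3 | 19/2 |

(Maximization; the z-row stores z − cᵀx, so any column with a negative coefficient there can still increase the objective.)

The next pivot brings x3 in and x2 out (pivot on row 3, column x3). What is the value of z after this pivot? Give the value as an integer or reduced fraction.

Minimum ratio for x3: (5/6)/(2/3) = 5/4.
z changes by −(z-row coeff of x3)·ratio = −(-3)·(5/4) = 15/4.
New z = 19/2 + (15/4) = 53/4.

53/4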